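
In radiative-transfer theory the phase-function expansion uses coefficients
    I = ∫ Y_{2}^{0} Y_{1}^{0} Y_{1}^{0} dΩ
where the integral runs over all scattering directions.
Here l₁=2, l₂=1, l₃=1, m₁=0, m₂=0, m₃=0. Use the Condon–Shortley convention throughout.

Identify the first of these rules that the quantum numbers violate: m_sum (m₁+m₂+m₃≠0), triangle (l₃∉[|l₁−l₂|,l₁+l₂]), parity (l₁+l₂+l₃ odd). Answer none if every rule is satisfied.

Σmᵢ = 0  ✓
l₃∈[|l₁−l₂|,l₁+l₂]=[1,3], have l₃=1  ✓
Σlᵢ = 4 ⇒ even  ✓

none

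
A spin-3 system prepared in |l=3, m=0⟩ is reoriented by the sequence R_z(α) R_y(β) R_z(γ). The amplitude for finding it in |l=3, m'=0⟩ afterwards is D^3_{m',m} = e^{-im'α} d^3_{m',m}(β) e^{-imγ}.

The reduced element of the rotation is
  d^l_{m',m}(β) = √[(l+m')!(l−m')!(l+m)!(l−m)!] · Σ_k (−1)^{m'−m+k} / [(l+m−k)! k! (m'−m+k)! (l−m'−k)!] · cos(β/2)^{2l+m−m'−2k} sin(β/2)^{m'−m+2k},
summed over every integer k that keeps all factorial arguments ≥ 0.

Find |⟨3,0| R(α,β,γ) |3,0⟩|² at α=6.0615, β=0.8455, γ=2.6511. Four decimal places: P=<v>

Split into d^3_{0,0}(β=0.8455) × two z-phases.
Half-angle: c=0.911964, s=0.410270. N=√(6·6·6·6)=36.000000
k∈{0,1,2,3} keeps every argument non-negative
  k=0: (−1)^0·36.0000/(36)·0.9120^6·0.4103^0 = +0.575263
  k=1: (−1)^1·36.0000/(4)·0.9120^4·0.4103^2 = -1.047835
  k=2: (−1)^2·36.0000/(4)·0.9120^2·0.4103^4 = +0.212069
  k=3: (−1)^3·36.0000/(36)·0.9120^0·0.4103^6 = -0.004769
d^3_{0,0}(0.8455) = +0.575263 -1.047835 +0.212069 -0.004769 = -0.265272
|D^3_{0,0}|² = |d^3_{0,0}(β)|² = (-0.265272)² = 0.070369 (the z-rotation phases have unit modulus)

P=0.0704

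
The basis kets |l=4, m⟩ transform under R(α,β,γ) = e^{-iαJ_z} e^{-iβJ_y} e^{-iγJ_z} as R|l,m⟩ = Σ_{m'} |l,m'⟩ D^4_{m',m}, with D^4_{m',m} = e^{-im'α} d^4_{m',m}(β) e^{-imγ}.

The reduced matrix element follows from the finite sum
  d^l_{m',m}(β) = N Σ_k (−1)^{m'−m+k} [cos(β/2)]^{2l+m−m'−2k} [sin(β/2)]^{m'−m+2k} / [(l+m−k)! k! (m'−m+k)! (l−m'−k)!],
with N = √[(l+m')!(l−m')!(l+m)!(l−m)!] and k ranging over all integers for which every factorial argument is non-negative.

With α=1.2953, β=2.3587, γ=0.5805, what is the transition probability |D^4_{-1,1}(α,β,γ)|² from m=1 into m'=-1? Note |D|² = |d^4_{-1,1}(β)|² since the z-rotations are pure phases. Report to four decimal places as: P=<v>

P=0.1531

Split into d^4_{-1,1}(β=2.3587) × two z-phases.
With c≡cos(β/2)=0.381526 and s≡sin(β/2)=0.924358, N=[6·120·120·6]^{1/2}=720.000000
Admissible k: 2..5 (factorial args all ≥0)
  k=2: (−1)^0·720.0000/(72)·0.3815^6·0.9244^2 = +0.026353
  k=3: (−1)^1·720.0000/(24)·0.3815^4·0.9244^4 = -0.464064
  k=4: (−1)^2·720.0000/(48)·0.3815^2·0.9244^6 = +1.362012
  k=5: (−1)^3·720.0000/(720)·0.3815^0·0.9244^8 = -0.532994
d^4_{-1,1}(2.3587) = +0.026353 -0.464064 +1.362012 -0.532994 = +0.391306
|D^4_{-1,1}|² = |d^4_{-1,1}(β)|² = (+0.391306)² = 0.153120 (the z-rotation phases have unit modulus)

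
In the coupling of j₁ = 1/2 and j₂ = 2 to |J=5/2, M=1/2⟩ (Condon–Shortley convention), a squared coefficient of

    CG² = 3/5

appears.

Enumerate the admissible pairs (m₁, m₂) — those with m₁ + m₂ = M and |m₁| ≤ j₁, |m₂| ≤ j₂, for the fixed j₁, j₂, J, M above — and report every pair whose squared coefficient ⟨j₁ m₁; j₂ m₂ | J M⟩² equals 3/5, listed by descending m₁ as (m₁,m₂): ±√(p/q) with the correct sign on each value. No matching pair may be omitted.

(1/2,0): +√(3/5)

Admissible pairs with m₁+m₂ = M = 1/2: (-1/2,1), (1/2,0)
  (m₁,m₂)=(1/2,0): CG² = 3/5, CG = +√(3/5)   ← matches the target
  (m₁,m₂)=(-1/2,1): CG² = 2/5, CG = +√(2/5)
Pairs with CG² = 3/5: (1/2,0): +√(3/5)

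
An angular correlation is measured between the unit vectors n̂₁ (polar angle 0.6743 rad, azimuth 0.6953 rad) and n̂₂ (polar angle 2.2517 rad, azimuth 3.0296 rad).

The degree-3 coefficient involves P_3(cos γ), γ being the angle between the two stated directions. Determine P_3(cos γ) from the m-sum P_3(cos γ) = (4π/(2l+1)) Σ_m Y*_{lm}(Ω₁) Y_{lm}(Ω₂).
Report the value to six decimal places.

-0.174134

Summing Y*_{l m}(θ₁,φ₁)·Y_{l m}(θ₂,φ₂) over m ∈ [−3, 3]; prefactor 4π/(2·3+1) = 1.795196:
  m=-3: (-0.05002 + 0.08837j) × (-0.18478 - 0.06453j) = 0.01495 - 0.01310j  (running Σ = 0.01495 - 0.01310j)
  m=-2: (0.05577 + 0.30616j) × (-0.37870 - 0.08627j) = 0.00529 - 0.12075j  (running Σ = 0.02024 - 0.13385j)
  m=-1: (0.31777 + 0.26511j) × (-0.24488 - 0.02754j) = -0.07051 - 0.07367j  (running Σ = -0.05028 - 0.20752j)
  m=0: (0.01485 + 0.00000j) × (0.23930 + 0.00000j) = 0.00355 + 0.00000j  (running Σ = -0.04672 - 0.20752j)
  m=1: (-0.31777 + 0.26511j) × (0.24488 - 0.02754j) = -0.07051 + 0.07367j  (running Σ = -0.11724 - 0.13385j)
  m=2: (0.05577 - 0.30616j) × (-0.37870 + 0.08627j) = 0.00529 + 0.12075j  (running Σ = -0.11195 - 0.01310j)
  m=3: (0.05002 + 0.08837j) × (0.18478 - 0.06453j) = 0.01495 + 0.01310j  (running Σ = -0.09700 + 0.00000j)
Total Σ_m = -0.09700 + 0.00000j. Multiply by 1.795196: -0.17413 + 0.00000j. P_3(cos γ) = -0.174134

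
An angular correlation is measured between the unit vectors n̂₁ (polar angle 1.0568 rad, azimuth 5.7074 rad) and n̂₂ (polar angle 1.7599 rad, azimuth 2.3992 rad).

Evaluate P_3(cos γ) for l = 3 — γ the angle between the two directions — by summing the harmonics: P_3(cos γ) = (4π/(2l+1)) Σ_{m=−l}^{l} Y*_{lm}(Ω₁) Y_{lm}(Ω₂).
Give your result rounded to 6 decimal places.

Summing Y*_{l m}(θ₁,φ₁)·Y_{l m}(θ₂,φ₂) over m ∈ [−3, 3]; prefactor 4π/(2·3+1) = 1.795196:
  m=-3: (-0.04295 - 0.27212j) × (0.24124 - 0.31316j) = -0.09558 - 0.05219j  (running Σ = -0.09558 - 0.05219j)
  m=-2: (0.15509 - 0.34801j) × (-0.01592 - 0.18464j) = -0.06673 - 0.02310j  (running Σ = -0.16231 - 0.07529j)
  m=-1: (0.04925 - 0.03197j) × (0.19257 + 0.17668j) = 0.01513 + 0.00254j  (running Σ = -0.14717 - 0.07274j)
  m=0: (-0.32867 + 0.00000j) × (0.19805 + 0.00000j) = -0.06509 + 0.00000j  (running Σ = -0.21227 - 0.07274j)
  m=1: (-0.04925 - 0.03197j) × (-0.19257 + 0.17668j) = 0.01513 - 0.00254j  (running Σ = -0.19713 - 0.07529j)
  m=2: (0.15509 + 0.34801j) × (-0.01592 + 0.18464j) = -0.06673 + 0.02310j  (running Σ = -0.26386 - 0.05219j)
  m=3: (0.04295 - 0.27212j) × (-0.24124 - 0.31316j) = -0.09558 + 0.05219j  (running Σ = -0.35944 + 0.00000j)
Σ over m = -0.35944 + 0.00000j; ×(4π/7) → -0.64526 + 0.00000j. Real part: -0.645265

-0.645265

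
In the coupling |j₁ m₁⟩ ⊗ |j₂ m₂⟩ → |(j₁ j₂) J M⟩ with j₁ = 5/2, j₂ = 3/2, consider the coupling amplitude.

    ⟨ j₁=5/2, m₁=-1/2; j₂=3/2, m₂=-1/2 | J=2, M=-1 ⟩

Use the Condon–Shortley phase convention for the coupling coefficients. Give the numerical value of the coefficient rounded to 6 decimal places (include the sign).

-0.545545

j₁+j₂−J=2  J+j₁−j₂=3  J−j₁+j₂=1  j₁+j₂+J+1=7
(j₁±m₁, j₂±m₂, J±M) = (2,3,1,2,1,3)
P² = 12/7
sum k=0..1:
  [0] +1/12 = 1/12
  [1] −1/2 = -1/2
S = -5/12
C² = P²·S² = 25/84 ; C = -0.545545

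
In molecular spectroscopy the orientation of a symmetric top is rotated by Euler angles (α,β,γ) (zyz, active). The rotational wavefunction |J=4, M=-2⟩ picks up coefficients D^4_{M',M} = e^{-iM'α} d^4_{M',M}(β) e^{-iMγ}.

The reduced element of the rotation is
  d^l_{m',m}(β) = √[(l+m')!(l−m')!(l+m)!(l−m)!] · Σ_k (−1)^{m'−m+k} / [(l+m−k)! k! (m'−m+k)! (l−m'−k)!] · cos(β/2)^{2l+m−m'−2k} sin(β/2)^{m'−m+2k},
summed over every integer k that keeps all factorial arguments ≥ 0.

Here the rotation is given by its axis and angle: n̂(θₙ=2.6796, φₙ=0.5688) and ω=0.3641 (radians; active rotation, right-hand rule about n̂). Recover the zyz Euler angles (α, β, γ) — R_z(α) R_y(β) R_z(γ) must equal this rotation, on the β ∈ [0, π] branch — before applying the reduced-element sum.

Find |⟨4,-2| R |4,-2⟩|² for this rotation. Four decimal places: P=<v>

P=0.8068

Axis–angle → zyz. n̂ = (sinθₙcosφₙ, sinθₙsinφₙ, cosθₙ) = (+0.375551, +0.240081, -0.895166), ω = 0.3641.
R = I cosω + sinω [n̂]ₓ + (1−cosω) n̂n̂ᵀ gives
  R = [+0.943690, +0.324687, +0.063456; -0.312866, +0.938223, -0.147826; -0.107533, +0.119648, +0.986976]
β = atan2(√(R₁₃²+R₂₃²), R₃₃) = 0.161572; α = atan2(R₂₃, R₁₃) mod 2π = 5.117867; γ = atan2(R₃₂, −R₃₁) mod 2π = 0.838675
Split into d^4_{-2,-2}(β=0.1616) × two z-phases.
c=cos(0.161572/2)=0.996739, s=sin(0.161572/2)=0.080698; N=√[2·720·2·720]=1440.000000
k∈{0,1,2} keeps every argument non-negative
  k=0: (−1)^0·1440.0000/(1440)·0.9967^8·0.0807^0 = +0.974205
  k=1: (−1)^1·1440.0000/(120)·0.9967^6·0.0807^2 = -0.076630
  k=2: (−1)^2·1440.0000/(96)·0.9967^4·0.0807^4 = +0.000628
d^4_{-2,-2}(0.1616) = +0.974205 -0.076630 +0.000628 = +0.898203
|D^4_{-2,-2}|² = |d^4_{-2,-2}(β)|² = (+0.898203)² = 0.806768 (the z-rotation phases have unit modulus)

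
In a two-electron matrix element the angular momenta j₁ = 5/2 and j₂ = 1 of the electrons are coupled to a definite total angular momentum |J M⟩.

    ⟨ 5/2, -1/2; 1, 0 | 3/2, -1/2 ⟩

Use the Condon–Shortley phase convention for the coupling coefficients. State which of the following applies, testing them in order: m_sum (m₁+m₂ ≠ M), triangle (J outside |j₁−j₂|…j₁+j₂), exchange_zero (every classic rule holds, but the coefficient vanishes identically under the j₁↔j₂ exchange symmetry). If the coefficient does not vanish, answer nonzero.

m-sum: m₁+m₂ = -1/2+0 = -1/2, M = -1/2  ✓
triangle: |j₁−j₂| = 3/2 ≤ J = 3/2 ≤ j₁+j₂ = 7/2  ✓
exchange: j₁≠j₂ or m₁≠m₂ — the exchange symmetry imposes no constraint here
value check: CG = −√(2/5) = -0.632456 ≠ 0

nonzero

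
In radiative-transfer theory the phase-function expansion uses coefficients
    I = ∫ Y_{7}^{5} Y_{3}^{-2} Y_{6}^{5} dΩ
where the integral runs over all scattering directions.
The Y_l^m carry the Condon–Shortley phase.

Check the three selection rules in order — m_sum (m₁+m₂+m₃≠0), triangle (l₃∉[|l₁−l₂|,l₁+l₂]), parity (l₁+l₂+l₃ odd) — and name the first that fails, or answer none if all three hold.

m_sum

Σmᵢ = 8  ✗
l₃∈[|l₁−l₂|,l₁+l₂]=[4,10], have l₃=6
Σlᵢ = 16 ⇒ even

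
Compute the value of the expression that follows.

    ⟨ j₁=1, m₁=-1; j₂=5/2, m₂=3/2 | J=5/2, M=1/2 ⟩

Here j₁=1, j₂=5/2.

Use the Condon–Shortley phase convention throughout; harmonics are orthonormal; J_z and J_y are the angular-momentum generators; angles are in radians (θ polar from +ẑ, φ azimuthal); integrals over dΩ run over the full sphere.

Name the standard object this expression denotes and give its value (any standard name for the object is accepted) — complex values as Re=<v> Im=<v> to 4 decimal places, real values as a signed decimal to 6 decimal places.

Clebsch–Gordan coefficient, −√(16/35) ≈ -0.676123

This is a Clebsch–Gordan (vector-coupling) coefficient.
j₁+j₂−J=1  J+j₁−j₂=1  J−j₁+j₂=4  j₁+j₂+J+1=7
(j₁±m₁, j₂±m₂, J±M) = (0,2,4,1,3,2)
P² = 576/35
sum k=1..1:
  [1] −1/6 = -1/6
S = -1/6
C² = P²·S² = 16/35 ; C = -0.676123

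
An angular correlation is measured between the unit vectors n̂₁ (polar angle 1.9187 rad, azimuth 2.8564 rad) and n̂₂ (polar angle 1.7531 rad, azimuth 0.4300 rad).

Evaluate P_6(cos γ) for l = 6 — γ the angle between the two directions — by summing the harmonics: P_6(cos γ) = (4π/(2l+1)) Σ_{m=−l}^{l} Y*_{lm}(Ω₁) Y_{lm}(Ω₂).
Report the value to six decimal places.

0.075821

Expand P_6 via completeness: Σ_{m} conj(Y_{6,m}) at Ω₁ times Y_{6,m} at Ω₂ —
  term(m=-6) = -0.05958 + 0.13298j   from Y*(Ω₁)=-0.04665 - 0.33018j, Y(Ω₂)=-0.36988 - 0.23272j
  term(m=-5) = 0.10605 - 0.04920j   from Y*(Ω₁)=0.06046 - 0.41453j, Y(Ω₂)=0.15275 + 0.23355j
  term(m=-4) = 0.01589 + 0.00458j   from Y*(Ω₁)=0.03236 - 0.07055j, Y(Ω₂)=0.03167 + 0.21069j
  term(m=-3) = 0.05117 + 0.07900j   from Y*(Ω₁)=-0.20829 + 0.23979j, Y(Ω₂)=0.08213 - 0.28474j
  term(m=-2) = -0.00364 + 0.02576j   from Y*(Ω₁)=-0.15659 + 0.10046j, Y(Ω₂)=0.09125 - 0.10599j
  term(m=-1) = -0.05808 + 0.05045j   from Y*(Ω₁)=0.24820 - 0.07277j, Y(Ω₂)=-0.27037 + 0.12400j
  term(m=+0) = -0.02517 + 0.00000j   from Y*(Ω₁)=0.21051 + 0.00000j, Y(Ω₂)=-0.11957 + 0.00000j
  term(m=+1) = -0.05808 - 0.05045j   from Y*(Ω₁)=-0.24820 - 0.07277j, Y(Ω₂)=0.27037 + 0.12400j
  term(m=+2) = -0.00364 - 0.02576j   from Y*(Ω₁)=-0.15659 - 0.10046j, Y(Ω₂)=0.09125 + 0.10599j
  term(m=+3) = 0.05117 - 0.07900j   from Y*(Ω₁)=0.20829 + 0.23979j, Y(Ω₂)=-0.08213 - 0.28474j
  term(m=+4) = 0.01589 - 0.00458j   from Y*(Ω₁)=0.03236 + 0.07055j, Y(Ω₂)=0.03167 - 0.21069j
  term(m=+5) = 0.10605 + 0.04920j   from Y*(Ω₁)=-0.06046 - 0.41453j, Y(Ω₂)=-0.15275 + 0.23355j
  term(m=+6) = -0.05958 - 0.13298j   from Y*(Ω₁)=-0.04665 + 0.33018j, Y(Ω₂)=-0.36988 + 0.23272j
Accumulated sum 0.07844 + 0.00000j; after 4π/(2l+1) scaling, 0.07582 + 0.00000j ⇒ P_6 = 0.075821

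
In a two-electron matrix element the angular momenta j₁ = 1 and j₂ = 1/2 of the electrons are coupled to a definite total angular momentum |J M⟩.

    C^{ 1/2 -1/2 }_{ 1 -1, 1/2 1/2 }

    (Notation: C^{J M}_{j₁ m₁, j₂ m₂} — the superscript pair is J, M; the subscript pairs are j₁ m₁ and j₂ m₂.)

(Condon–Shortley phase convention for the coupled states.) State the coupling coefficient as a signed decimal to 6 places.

j₁+j₂−J=1  J+j₁−j₂=1  J−j₁+j₂=0  j₁+j₂+J+1=3
(j₁±m₁, j₂±m₂, J±M) = (0,2,1,0,0,1)
P² = 2/3
sum k=1..1:
  [1] −1/1 = -1
S = -1
C² = P²·S² = 2/3 ; C = -0.816497

−√(2/3) ≈ -0.816497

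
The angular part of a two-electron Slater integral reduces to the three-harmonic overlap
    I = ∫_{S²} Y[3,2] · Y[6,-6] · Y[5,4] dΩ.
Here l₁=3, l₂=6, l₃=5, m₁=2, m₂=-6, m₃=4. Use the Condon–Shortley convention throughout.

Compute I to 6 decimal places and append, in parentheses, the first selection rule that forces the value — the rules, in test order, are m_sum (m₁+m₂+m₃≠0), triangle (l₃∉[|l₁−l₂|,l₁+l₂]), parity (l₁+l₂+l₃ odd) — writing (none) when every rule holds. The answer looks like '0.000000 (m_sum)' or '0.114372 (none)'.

m-sum 0 ✓  L=14 even ✓  3≤5≤9 ✓
Π(2lᵢ+1) = 7×13×11 = 1001
triangle coeff Δ(3,6,5) = 1/675675
Σ_t [1,3]: t=1:−1/8640 t=2:+1/2304 t=3:−1/8640 = 7/34560
(3j)²=7/429 [(3 6 5; 0 0 0)], sign=-1
Σ_t [0,0]: t=0:+1/967680 = 1/967680
(3j)²=3/91 [(3 6 5; 2 -6 4)], sign=-1
⇒ 4πI² = 7/13
I = (+1)√(7/13/(4π)) = 0.20700098
No selection rule forces the value: the integral is nonzero (none).

0.207001 (none)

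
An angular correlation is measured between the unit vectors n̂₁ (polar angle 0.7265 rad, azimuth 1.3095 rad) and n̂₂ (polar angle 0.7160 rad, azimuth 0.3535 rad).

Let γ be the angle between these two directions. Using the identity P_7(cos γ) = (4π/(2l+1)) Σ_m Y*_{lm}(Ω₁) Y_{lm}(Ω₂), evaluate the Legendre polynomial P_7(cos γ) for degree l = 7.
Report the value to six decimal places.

-0.296803

Expand P_7 via completeness: Σ_{m} conj(Y_{7,m}) at Ω₁ times Y_{7,m} at Ω₂ —
  m=-7: (-0.027587+0.007288i) × (-0.020619-0.016238i) = +0.000687+0.000298i  (running Σ = +0.000687+0.000298i)
  m=-6: (-0.000363+0.120143i) × (-0.059017-0.096216i) = +0.011581-0.007056i  (running Σ = +0.012268-0.006758i)
  m=-5: (+0.286919+0.077654i) × (-0.055908-0.280548i) = +0.005745-0.084836i  (running Σ = +0.018013-0.091594i)
  m=-4: (+0.228486-0.393916i) × (+0.070595-0.446536i) = -0.159768-0.129835i  (running Σ = -0.141755-0.221429i)
  m=-3: (-0.246534-0.247279i) × (+0.179713-0.321061i) = -0.123697+0.034713i  (running Σ = -0.265452-0.186716i)
  m=-2: (+0.081254-0.046803i) × (-0.049604+0.042378i) = -0.002047+0.005765i  (running Σ = -0.267499-0.180951i)
  m=-1: (-0.101637-0.380081i) × (-0.370450+0.136696i) = +0.089607+0.126908i  (running Σ = -0.177892-0.054044i)
  m=0: (-0.026248-0.000000i) × (-0.057234+0.000000i) = +0.001502+0.000000i  (running Σ = -0.176390-0.054044i)
  m=1: (+0.101637-0.380081i) × (+0.370450+0.136696i) = +0.089607-0.126908i  (running Σ = -0.086783-0.180951i)
  m=2: (+0.081254+0.046803i) × (-0.049604-0.042378i) = -0.002047-0.005765i  (running Σ = -0.088830-0.186716i)
  m=3: (+0.246534-0.247279i) × (-0.179713-0.321061i) = -0.123697-0.034713i  (running Σ = -0.212527-0.221429i)
  m=4: (+0.228486+0.393916i) × (+0.070595+0.446536i) = -0.159768+0.129835i  (running Σ = -0.372295-0.091594i)
  m=5: (-0.286919+0.077654i) × (+0.055908-0.280548i) = +0.005745+0.084836i  (running Σ = -0.366550-0.006758i)
  m=6: (-0.000363-0.120143i) × (-0.059017+0.096216i) = +0.011581+0.007056i  (running Σ = -0.354969+0.000298i)
  m=7: (+0.027587+0.007288i) × (+0.020619-0.016238i) = +0.000687-0.000298i  (running Σ = -0.354282+0.000000i)
Σ over m = -0.354282+0.000000i; ×(4π/15) → -0.296803+0.000000i. Real part: -0.296803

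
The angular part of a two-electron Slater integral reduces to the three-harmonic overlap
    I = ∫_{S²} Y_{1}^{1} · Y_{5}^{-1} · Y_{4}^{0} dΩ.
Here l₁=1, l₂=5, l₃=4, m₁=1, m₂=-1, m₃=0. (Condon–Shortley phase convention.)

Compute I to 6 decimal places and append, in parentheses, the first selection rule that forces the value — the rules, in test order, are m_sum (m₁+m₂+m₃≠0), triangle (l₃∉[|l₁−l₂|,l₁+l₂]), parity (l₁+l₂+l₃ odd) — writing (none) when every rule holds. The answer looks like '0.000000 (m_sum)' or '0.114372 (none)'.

-0.190188 (none)

m-sum 0 ✓  L=10 even ✓  4≤4≤6 ✓
Π(2lᵢ+1) = 3×11×9 = 297
triangle coeff Δ(1,5,4) = 1/495
Σ_t [1,1]: t=1:−1/576 = -1/576
(3j)²=5/99 [(1 5 4; 0 0 0)], sign=-1
Σ_t [0,0]: t=0:+1/1152 = 1/1152
(3j)²=1/33 [(1 5 4; 1 -1 0)], sign=+1
⇒ 4πI² = 5/11
I = (-1)√(5/11/(4π)) = -0.19018827
No selection rule forces the value: the integral is nonzero (none).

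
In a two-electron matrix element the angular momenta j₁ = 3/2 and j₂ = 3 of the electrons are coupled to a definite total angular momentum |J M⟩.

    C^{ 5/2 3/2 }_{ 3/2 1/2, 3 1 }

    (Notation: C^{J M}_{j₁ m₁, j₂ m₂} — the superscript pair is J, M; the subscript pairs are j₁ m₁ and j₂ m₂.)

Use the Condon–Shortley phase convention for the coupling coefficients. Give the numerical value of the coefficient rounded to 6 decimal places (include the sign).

−√(7/20) = -0.591608

√[6·2!1!4!/8! · 2!1!4!2!4!1!] = √(576/35)
  +(−1)^0/∏(0,2,1,4,0,0)! = 1/48  (running 1/48)
  +(−1)^1/∏(1,1,0,3,1,1)! = -1/6  (running -7/48)
⟨..|..⟩ = √(576/35)·(-7/48) = -0.591608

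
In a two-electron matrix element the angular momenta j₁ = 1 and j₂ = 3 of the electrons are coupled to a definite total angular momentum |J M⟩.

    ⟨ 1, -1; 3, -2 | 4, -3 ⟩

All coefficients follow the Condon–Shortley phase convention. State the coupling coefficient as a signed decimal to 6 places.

triangle: 0!·2!·6!/9! = 1440/362880
(j±m)!: 0!·2!·1!·5!·1!·7! = 1209600
prefactor² = (2J+1)·Δ·N² = 43200
  k=0: +1/(0!·0!·2!·1!·0!·5!) = 1/240
Σ = 1/240  ⇒  CG² = 43200·(1/240)² = 3/4
CG = +√(3/4) = +0.866025

+0.866025  (= +√(3/4))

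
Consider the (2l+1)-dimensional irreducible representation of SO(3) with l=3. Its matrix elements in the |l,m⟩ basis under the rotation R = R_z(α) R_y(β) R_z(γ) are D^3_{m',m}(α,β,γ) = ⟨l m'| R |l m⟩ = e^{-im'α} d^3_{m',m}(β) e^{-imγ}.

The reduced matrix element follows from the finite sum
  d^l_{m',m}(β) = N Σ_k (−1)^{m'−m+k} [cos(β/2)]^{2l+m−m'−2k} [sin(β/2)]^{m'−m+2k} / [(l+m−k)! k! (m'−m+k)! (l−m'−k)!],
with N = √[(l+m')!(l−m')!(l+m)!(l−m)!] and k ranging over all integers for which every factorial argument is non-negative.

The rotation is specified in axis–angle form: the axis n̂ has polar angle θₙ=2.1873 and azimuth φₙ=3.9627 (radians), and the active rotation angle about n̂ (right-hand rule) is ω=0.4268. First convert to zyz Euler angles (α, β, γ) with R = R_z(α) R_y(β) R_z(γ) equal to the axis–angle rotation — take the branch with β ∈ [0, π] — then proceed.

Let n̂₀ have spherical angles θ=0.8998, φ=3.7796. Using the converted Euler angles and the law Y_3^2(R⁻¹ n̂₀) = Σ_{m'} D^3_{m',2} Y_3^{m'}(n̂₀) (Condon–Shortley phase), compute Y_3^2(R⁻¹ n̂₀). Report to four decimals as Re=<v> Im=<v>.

Axis–angle → zyz. n̂ = (sinθₙcosφₙ, sinθₙsinφₙ, cosθₙ) = (-0.555967, -0.597162, -0.578186), ω = 0.4268.
R = I cosω + sinω [n̂]ₓ + (1−cosω) n̂n̂ᵀ gives
  R = [+0.938023, +0.269128, -0.218365; -0.209564, +0.942284, +0.261120; +0.276037, -0.199176, +0.940283]
β = atan2(√(R₁₃²+R₂₃²), R₃₃) = 0.347335; α = atan2(R₂₃, R₁₃) mod 2π = 2.267261; γ = atan2(R₃₂, −R₃₁) mod 2π = 3.766639
Need the full column D^3_{m',2} for m'=−3..3 at α=2.2673, β=0.3473, γ=3.7666.
cos(β/2)=0.984958, sin(β/2)=0.172796
d^3_{-3,2}: single k=5 term ⇒ +0.000372;  D = +0.000277-0.000248i
d^3_{-2,2}: k∈[4..5] ⇒ +0.004325 -0.000027 = +0.004298;  D = -0.004254-0.000612i
d^3_{-1,2}: k∈[3..4] ⇒ +0.031180 -0.000480 = +0.030701;  D = +0.016142+0.026115i
d^3_{0,2}: k∈[2..3] ⇒ +0.153920 -0.004737 = +0.149183;  D = +0.047028-0.141577i
d^3_{1,2}: k∈[1..2] ⇒ +0.506548 -0.031180 = +0.475368;  D = -0.442201+0.174450i
d^3_{2,2}: k∈[0..1] ⇒ +0.913073 -0.140510 = +0.772563;  D = +0.678516+0.369418i
d^3_{3,2}: single k=0 term ⇒ -0.392370;  D = +0.077141+0.384713i
Y_3^{m'}(θ=0.8998,φ=3.7796) and Σ D·Y over m':
  (+0.0003-0.0002i)·(+0.0675+0.1888i)  (-0.0043-0.0006i)·(+0.1132-0.3730i)  (+0.0161+0.0261i)·(-0.1897+0.1406i)  (+0.0470-0.1416i)·(-0.2476+0.0000i)  (-0.4422+0.1745i)·(+0.1897+0.1406i)  (+0.6785+0.3694i)·(+0.1132+0.3730i)  (+0.0771+0.3847i)·(-0.0675+0.1888i)
Y_3^2(R⁻¹ n̂) = -0.266205+0.288327i

Re=-0.2662 Im=0.2883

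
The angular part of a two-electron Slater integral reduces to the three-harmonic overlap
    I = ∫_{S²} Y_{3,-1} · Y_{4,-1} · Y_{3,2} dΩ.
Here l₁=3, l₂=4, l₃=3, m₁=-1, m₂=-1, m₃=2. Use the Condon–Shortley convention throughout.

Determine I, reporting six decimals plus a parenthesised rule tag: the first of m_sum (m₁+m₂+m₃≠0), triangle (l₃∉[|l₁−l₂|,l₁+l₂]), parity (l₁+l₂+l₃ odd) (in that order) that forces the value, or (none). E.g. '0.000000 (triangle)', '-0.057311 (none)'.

0.145070 (none)

m-sum 0 ✓  L=10 even ✓  1≤3≤7 ✓
Π(2lᵢ+1) = 7×9×7 = 441
triangle coeff Δ(3,4,3) = 1/34650
Σ_t [1,3]: t=1:−1/72 t=2:+1/16 t=3:−1/72 = 5/144
(3j)²=2/77 [(3 4 3; 0 0 0)], sign=-1
Σ_t [2,3]: t=2:+1/48 t=3:−1/144 = 1/72
(3j)²=16/693 [(3 4 3; -1 -1 2)], sign=-1
⇒ 4πI² = 32/121
I = (+1)√(32/121/(4π)) = 0.14506992
No selection rule forces the value: the integral is nonzero (none).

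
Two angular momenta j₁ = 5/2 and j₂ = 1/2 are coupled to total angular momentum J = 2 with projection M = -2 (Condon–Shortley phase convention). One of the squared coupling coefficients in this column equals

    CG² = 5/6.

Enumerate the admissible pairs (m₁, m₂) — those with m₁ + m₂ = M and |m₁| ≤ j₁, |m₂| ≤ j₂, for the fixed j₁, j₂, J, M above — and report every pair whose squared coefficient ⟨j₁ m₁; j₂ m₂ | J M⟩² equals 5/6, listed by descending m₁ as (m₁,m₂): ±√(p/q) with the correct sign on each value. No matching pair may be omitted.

(-5/2,1/2): −√(5/6)

Admissible pairs with m₁+m₂ = M = -2: (-5/2,1/2), (-3/2,-1/2)
  (m₁,m₂)=(-3/2,-1/2): CG² = 1/6, CG = +√(1/6)
  (m₁,m₂)=(-5/2,1/2): CG² = 5/6, CG = −√(5/6)   ← matches the target
Pairs with CG² = 5/6: (-5/2,1/2): −√(5/6)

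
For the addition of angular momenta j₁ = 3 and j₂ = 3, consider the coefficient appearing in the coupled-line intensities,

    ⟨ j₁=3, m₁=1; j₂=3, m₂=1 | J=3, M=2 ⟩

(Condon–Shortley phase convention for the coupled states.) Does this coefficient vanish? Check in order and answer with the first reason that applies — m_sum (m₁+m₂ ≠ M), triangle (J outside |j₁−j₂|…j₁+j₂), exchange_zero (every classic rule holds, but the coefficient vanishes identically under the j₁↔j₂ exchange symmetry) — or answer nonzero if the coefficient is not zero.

exchange_zero

m-sum: m₁+m₂ = 1+1 = 2, M = 2  ✓
triangle: |j₁−j₂| = 0 ≤ J = 3 ≤ j₁+j₂ = 6  ✓
exchange: j₁=j₂ and m₁=m₂, and (−1)^(j₁+j₂−J) = (−1)^3 = −1 forces ⟨j₁m₁;j₂m₂|JM⟩ = −⟨j₂m₂;j₁m₁|JM⟩ = −⟨j₁m₁;j₂m₂|JM⟩ ⇒ the coefficient vanishes identically
Racah sum check: Σ_k collapses to 0 ⇒ CG = 0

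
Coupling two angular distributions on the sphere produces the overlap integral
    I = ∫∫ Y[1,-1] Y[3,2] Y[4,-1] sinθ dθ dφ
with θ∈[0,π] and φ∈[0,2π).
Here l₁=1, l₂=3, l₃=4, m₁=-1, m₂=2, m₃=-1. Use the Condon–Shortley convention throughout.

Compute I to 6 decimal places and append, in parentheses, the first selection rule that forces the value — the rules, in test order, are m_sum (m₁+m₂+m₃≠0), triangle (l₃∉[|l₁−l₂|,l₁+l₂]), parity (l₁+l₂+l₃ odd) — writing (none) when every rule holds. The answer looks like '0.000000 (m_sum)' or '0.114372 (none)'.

Checks pass: Σm=0; 8 even; l₃=4∈[2,4].
(2·1+1)(2·3+1)(2·4+1) = 189
Δ: 0! 2! 6! / 9! → 1/252
sum: t=0:+1/36 = 1/36
3j²(1 3 4; 0 0 0) = Δ·Π!·Σ² = 4/63  (sign +1)
sum: t=0:+1/240 = 1/240
3j²(1 3 4; -1 2 -1) = Δ·Π!·Σ² = 1/84  (sign -1)
combine: 4πI² = 189·4/63·1/84 = 1/7
take √, sign -1: I = -0.10662181
No selection rule forces the value: the integral is nonzero (none).

-0.106622 (none)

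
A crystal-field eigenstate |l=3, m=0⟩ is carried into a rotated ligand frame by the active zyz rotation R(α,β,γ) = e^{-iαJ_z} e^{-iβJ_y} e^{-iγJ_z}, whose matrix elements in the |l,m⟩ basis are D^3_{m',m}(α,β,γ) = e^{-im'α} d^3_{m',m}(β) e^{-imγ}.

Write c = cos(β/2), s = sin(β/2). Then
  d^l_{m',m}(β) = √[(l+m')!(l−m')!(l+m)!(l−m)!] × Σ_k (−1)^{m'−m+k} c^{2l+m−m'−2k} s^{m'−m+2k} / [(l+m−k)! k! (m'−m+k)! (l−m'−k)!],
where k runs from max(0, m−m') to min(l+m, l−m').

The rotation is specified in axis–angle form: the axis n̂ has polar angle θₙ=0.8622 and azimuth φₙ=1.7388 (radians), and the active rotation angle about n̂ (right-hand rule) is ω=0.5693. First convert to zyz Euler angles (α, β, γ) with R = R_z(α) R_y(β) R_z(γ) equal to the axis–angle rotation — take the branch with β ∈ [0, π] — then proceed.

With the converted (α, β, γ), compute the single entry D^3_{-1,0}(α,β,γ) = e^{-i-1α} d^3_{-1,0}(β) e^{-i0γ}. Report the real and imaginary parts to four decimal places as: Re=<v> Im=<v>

Re=0.5296 Im=0.1970

Axis–angle → zyz. n̂ = (sinθₙcosφₙ, sinθₙsinφₙ, cosθₙ) = (-0.126962, +0.748586, +0.650769), ω = 0.5693.
R = I cosω + sinω [n̂]ₓ + (1−cosω) n̂n̂ᵀ gives
  R = [+0.844821, -0.365782, +0.390488; +0.335802, +0.930663, +0.145273; -0.416551, +0.008397, +0.909074]
β = atan2(√(R₁₃²+R₂₃²), R₃₃) = 0.429741; α = atan2(R₂₃, R₁₃) mod 2π = 0.356163; γ = atan2(R₃₂, −R₃₁) mod 2π = 0.020156
Split into d^3_{-1,0}(β=0.4297) × two z-phases.
Half-angle: c=0.977004, s=0.213221. N=√(2·24·6·6)=41.569219
k: max(0,(0)−(-1))=1 … min(3+(0),3−(-1))=3
  k=1: (−1)^0·41.5692/(12)·0.9770^5·0.2132^1 = +0.657510
  k=2: (−1)^1·41.5692/(4)·0.9770^3·0.2132^3 = -0.093949
  k=3: (−1)^2·41.5692/(12)·0.9770^1·0.2132^5 = +0.001492
d^3_{-1,0}(0.4297) = +0.657510 -0.093949 +0.001492 = +0.565053
Attach z-rotation phases: D = e^{-i(-1)(0.3562)}·(+0.565053)·e^{-i(0)(0.0202)} = +0.529591+0.197023i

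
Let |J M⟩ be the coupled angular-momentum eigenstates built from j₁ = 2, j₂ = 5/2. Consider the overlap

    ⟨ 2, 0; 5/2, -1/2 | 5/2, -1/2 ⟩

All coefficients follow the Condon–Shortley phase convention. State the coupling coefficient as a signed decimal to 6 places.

−√(8/35) = -0.478091

j₁+j₂−J=2  J+j₁−j₂=2  J−j₁+j₂=3  j₁+j₂+J+1=8
(j₁±m₁, j₂±m₂, J±M) = (2,2,2,3,2,3)
P² = 72/35
sum k=0..2:
  [0] +1/8 = 1/8
  [1] −1/2 = -1/2
  [2] +1/24 = 1/24
S = -1/3
C² = P²·S² = 8/35 ; C = -0.478091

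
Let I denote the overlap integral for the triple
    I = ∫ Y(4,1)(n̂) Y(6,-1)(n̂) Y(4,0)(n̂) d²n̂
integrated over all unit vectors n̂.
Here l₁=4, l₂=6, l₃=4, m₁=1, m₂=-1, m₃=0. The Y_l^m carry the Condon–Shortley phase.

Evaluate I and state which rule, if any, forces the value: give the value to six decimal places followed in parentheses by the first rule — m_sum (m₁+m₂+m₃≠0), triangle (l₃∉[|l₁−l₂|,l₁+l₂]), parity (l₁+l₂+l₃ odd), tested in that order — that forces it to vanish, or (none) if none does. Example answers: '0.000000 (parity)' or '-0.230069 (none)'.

Rules hold: Σm=0, L=14 even, 2≤4≤10.
N = 9·13·9 = 1053
Δ = 6!·2!·6!/15! = 1/1261260
Racah Σ t=2..4: t=2:+1/4608 t=3:−1/1296 t=4:+1/4608 = -7/20736
⇒ 3j(4 6 4; 0 0 0)² = 20/1287, sgn -1
Racah Σ t=1..3: t=1:−1/11520 t=2:+1/1728 t=3:−1/3456 = 7/34560
⇒ 3j(4 6 4; 1 -1 0)² = 7/858, sgn +1
4πI² = N·(3j₀)²·(3jₘ)² = 210/1573
I = -1·√(0.133503/4π) = -0.10307192
No selection rule forces the value: the integral is nonzero (none).

-0.103072 (none)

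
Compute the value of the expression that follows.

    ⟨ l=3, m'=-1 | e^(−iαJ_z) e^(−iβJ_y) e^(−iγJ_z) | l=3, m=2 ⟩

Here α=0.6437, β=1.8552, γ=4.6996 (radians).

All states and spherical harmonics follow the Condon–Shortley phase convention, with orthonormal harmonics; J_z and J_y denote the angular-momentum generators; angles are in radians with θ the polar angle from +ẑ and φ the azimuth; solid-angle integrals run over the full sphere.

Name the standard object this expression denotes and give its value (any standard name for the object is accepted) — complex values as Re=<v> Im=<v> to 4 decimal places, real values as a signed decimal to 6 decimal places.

Wigner D-matrix element, Re=-0.0603 Im=-0.0477

This is a Wigner D-matrix element — the rotation-matrix element ⟨l m'| R(α,β,γ) |l m⟩ in the angular-momentum basis.
Split into d^3_{-1,2}(β=1.8552) × two z-phases.
Half-angle: c=0.599756, s=0.800183. N=√(2·24·120·1)=75.894664
Admissible k: 3..4 (factorial args all ≥0)
  k=3: (−1)^0·75.8947/(12)·0.5998^3·0.8002^3 = +0.699072
  k=4: (−1)^1·75.8947/(24)·0.5998^1·0.8002^5 = -0.622187
d^3_{-1,2}(1.8552) = +0.699072 -0.622187 = +0.076885
Attach z-rotation phases: D = e^{-i(-1)(0.6437)}·(+0.076885)·e^{-i(2)(4.6996)} = -0.060299-0.047701i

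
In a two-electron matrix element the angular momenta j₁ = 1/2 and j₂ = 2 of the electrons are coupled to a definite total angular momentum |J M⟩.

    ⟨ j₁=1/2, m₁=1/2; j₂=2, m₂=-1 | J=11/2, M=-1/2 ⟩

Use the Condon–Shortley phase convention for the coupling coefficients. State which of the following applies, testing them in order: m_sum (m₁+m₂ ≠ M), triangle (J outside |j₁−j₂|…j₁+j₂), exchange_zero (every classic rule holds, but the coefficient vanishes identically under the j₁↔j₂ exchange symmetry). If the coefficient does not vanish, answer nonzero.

m-sum: m₁+m₂ = 1/2+(-1) = -1/2, M = -1/2  ✓
triangle: need |j₁−j₂| ≤ J ≤ j₁+j₂, i.e. J ∈ [3/2, 5/2]; J = 11/2 is outside ✗ ⇒ coefficient is 0

triangle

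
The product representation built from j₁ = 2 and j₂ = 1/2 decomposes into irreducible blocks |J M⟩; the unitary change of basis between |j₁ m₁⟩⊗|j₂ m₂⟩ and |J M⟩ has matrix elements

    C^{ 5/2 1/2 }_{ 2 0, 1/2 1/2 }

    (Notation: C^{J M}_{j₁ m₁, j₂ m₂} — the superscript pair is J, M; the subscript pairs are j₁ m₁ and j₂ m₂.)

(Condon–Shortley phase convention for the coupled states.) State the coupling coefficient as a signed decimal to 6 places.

j₁+j₂−J=0  J+j₁−j₂=4  J−j₁+j₂=1  j₁+j₂+J+1=6
(j₁±m₁, j₂±m₂, J±M) = (2,2,1,0,3,2)
P² = 48/5
sum k=0..0:
  [0] +1/4 = 1/4
S = 1/4
C² = P²·S² = 3/5 ; C = +0.774597

+√(3/5) = +0.774597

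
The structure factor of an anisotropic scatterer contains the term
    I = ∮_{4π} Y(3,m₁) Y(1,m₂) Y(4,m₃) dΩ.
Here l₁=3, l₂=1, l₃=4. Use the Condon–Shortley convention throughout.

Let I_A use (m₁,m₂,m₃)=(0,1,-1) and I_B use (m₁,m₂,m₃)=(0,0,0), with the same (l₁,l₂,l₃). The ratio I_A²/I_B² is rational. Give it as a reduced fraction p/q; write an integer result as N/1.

Shared (l₁,l₂,l₃)=(3,1,4): N and (l;000)² cancel in I_A²/I_B².
A: Δ = 0!·6!·2!/9! = 1/252; Racah Σ t=0..0: t=0:+1/72 = 1/72; ⇒ 3j(3 1 4; 0 1 -1)² = 5/126, sgn -1
B: Δ = 0!·6!·2!/9! = 1/252; Racah Σ t=0..0: t=0:+1/36 = 1/36; ⇒ 3j(3 1 4; 0 0 0)² = 4/63, sgn +1
I_A²/I_B² = (5/126)/(4/63) = 5/8

5/8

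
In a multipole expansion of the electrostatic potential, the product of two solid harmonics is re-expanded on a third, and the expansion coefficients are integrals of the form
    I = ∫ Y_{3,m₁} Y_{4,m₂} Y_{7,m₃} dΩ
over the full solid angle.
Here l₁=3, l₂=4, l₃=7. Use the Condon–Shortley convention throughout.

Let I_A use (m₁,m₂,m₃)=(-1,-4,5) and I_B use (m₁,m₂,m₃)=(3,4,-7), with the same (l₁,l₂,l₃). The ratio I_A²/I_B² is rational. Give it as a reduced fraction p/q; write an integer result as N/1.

Same 3,4,7: normalisation and zero-m 3j drop out of the ratio.
A: Δ: 0! 6! 8! / 15! → 1/45045; sum: t=0:+1/1935360 = 1/1935360; 3j²(3 4 7; -1 -4 5) = Δ·Π!·Σ² = 1/91  (sign +1)
B: Δ: 0! 6! 8! / 15! → 1/45045; sum: t=0:+1/29030400 = 1/29030400; 3j²(3 4 7; 3 4 -7) = Δ·Π!·Σ² = 1/15  (sign +1)
I_A²/I_B² = (1/91)/(1/15) = 15/91

15/91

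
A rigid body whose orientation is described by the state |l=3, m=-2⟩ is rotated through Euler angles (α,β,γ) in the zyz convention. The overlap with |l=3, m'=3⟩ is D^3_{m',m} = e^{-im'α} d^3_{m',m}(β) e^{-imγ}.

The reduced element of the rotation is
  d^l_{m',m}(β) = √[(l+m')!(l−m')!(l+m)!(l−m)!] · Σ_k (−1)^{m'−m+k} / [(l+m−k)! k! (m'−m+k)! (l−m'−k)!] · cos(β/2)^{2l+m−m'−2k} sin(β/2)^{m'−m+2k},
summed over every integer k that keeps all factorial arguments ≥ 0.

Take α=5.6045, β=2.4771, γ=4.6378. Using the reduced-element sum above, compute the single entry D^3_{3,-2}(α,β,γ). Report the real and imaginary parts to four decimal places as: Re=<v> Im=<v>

Re=-0.1875 Im=0.5732

D^3_{3,-2}(5.6045,2.4771,4.6378) = e^{-i·3·5.6045}·d^3_{3,-2}(2.4771)·e^{-i·-2·4.6378}. Compute d first:
With c≡cos(β/2)=0.326167 and s≡sin(β/2)=0.945312, N=[720·1·1·120]^{1/2}=293.938769
k: max(0,(-2)−(3))=0 … min(3+(-2),3−(3))=0
  k=0: (−1)^5·293.9388/(120)·0.3262^1·0.9453^5 = -0.603104
d^3_{3,-2}(2.4771) = -0.603104
D = (-0.448655+0.893705i)·(-0.603104)·(-0.988894+0.148625i) = -0.187472+0.573226i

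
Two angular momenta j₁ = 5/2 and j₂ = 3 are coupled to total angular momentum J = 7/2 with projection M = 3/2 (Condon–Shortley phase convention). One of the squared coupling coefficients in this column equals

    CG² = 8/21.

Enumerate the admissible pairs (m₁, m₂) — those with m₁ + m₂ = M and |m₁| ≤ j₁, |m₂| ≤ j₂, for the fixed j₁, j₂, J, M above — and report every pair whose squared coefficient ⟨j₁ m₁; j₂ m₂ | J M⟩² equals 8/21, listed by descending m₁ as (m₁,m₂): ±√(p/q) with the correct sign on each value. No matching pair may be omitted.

(5/2,-1): +√(8/21)

Admissible pairs with m₁+m₂ = M = 3/2: (-3/2,3), (-1/2,2), (1/2,1), (3/2,0), (5/2,-1)
  (m₁,m₂)=(5/2,-1): CG² = 8/21, CG = +√(8/21)   ← matches the target
  (m₁,m₂)=(3/2,0): CG² = 0/1, CG = 0
  (m₁,m₂)=(1/2,1): CG² = 5/21, CG = −√(5/21)
  (m₁,m₂)=(-1/2,2): CG² = 2/21, CG = +√(2/21)
  (m₁,m₂)=(-3/2,3): CG² = 2/7, CG = +√(2/7)
Pairs with CG² = 8/21: (5/2,-1): +√(8/21)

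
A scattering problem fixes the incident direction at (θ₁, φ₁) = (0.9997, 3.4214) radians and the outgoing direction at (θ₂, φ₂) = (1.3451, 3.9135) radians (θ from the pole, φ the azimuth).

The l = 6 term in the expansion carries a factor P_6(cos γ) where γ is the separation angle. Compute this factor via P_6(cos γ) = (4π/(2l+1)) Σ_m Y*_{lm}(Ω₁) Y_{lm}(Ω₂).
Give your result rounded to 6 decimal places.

-0.409456

Expand P_6 via completeness: Σ_{m} conj(Y_{6,m}) at Ω₁ times Y_{6,m} at Ω₂ —
  m=-6: Y*=(-0.018473, 0.170300)  Y=(-0.033481, 0.412724)  product (-0.069669, -0.013326)
  m=-5: Y*=(-0.065165, -0.375658)  Y=(0.248056, -0.216661)  product (-0.097555, -0.079065)
  m=-4: Y*=(0.172703, 0.356097)  Y=(0.144381, 0.007799)  product (0.022158, 0.052760)
  m=-3: Y*=(-0.029996, -0.033425)  Y=(-0.224073, -0.242987)  product (-0.001401, 0.014778)
  m=-2: Y*=(-0.281719, -0.176473)  Y=(0.001513, -0.056080)  product (-0.010323, 0.015532)
  m=-1: Y*=(0.170782, 0.049074)  Y=(-0.230537, 0.224399)  product (-0.050384, 0.027010)
  m=+0: Y*=(0.289183, -0.000000)  Y=(-0.031952, 0.000000)  product (-0.009240, 0.000000)
  m=+1: Y*=(-0.170782, 0.049074)  Y=(0.230537, 0.224399)  product (-0.050384, -0.027010)
  m=+2: Y*=(-0.281719, 0.176473)  Y=(0.001513, 0.056080)  product (-0.010323, -0.015532)
  m=+3: Y*=(0.029996, -0.033425)  Y=(0.224073, -0.242987)  product (-0.001401, -0.014778)
  m=+4: Y*=(0.172703, -0.356097)  Y=(0.144381, -0.007799)  product (0.022158, -0.052760)
  m=+5: Y*=(0.065165, -0.375658)  Y=(-0.248056, -0.216661)  product (-0.097555, 0.079065)
  m=+6: Y*=(-0.018473, -0.170300)  Y=(-0.033481, -0.412724)  product (-0.069669, 0.013326)
Total Σ_m = (-0.423586, 0.000000). Multiply by 0.966644: (-0.409456, 0.000000). P_6(cos γ) = -0.409456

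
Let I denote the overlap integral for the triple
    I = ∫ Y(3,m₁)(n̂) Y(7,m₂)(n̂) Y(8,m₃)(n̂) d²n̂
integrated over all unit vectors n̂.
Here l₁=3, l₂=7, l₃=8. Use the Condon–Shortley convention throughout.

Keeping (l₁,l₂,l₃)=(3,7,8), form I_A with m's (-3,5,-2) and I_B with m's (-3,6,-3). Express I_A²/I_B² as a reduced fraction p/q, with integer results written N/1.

33/13

l's match ⇒ only the (l;m) 3-j factors differ between A and B.
A: triangle coeff Δ(3,7,8) = 1/5290740; Σ_t [2,2]: t=2:+1/348364800 = 1/348364800; (3j)²=165/58786 [(3 7 8; -3 5 -2)], sign=+1
B: triangle coeff Δ(3,7,8) = 1/5290740; Σ_t [2,2]: t=2:+1/1916006400 = 1/1916006400; (3j)²=5/4522 [(3 7 8; -3 6 -3)], sign=-1
I_A²/I_B² = (165/58786)/(5/4522) = 33/13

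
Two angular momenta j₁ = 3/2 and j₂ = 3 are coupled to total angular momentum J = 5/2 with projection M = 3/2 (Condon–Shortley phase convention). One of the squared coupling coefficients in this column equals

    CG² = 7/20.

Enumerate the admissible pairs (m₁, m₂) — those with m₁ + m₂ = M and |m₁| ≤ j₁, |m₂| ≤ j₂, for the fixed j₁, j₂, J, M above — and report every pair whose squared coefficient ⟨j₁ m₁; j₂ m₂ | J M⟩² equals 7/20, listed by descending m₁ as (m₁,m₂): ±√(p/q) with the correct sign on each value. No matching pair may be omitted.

Admissible pairs with m₁+m₂ = M = 3/2: (-3/2,3), (-1/2,2), (1/2,1), (3/2,0)
  (m₁,m₂)=(3/2,0): CG² = 9/35, CG = +√(9/35)
  (m₁,m₂)=(1/2,1): CG² = 7/20, CG = −√(7/20)   ← matches the target
  (m₁,m₂)=(-1/2,2): CG² = 1/14, CG = +√(1/14)
  (m₁,m₂)=(-3/2,3): CG² = 9/28, CG = +√(9/28)
Pairs with CG² = 7/20: (1/2,1): −√(7/20)

(1/2,1): −√(7/20)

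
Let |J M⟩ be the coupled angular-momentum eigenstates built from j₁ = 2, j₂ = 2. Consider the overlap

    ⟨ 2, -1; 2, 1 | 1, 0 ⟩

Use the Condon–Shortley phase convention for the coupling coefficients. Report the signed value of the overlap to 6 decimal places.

+0.316228

√[3·3!1!1!/6! · 1!3!3!1!1!1!] = √(9/10)
  +(−1)^2/∏(2,1,1,1,0,0)! = 1/2  (running 1/2)
  +(−1)^3/∏(3,0,0,0,1,1)! = -1/6  (running 1/3)
⟨..|..⟩ = √(9/10)·(1/3) = +0.316228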